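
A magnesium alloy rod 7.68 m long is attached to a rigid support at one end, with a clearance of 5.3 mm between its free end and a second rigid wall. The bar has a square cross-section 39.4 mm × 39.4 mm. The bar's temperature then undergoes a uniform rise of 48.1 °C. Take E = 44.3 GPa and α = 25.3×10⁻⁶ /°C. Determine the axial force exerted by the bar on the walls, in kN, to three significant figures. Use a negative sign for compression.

Free thermal expansion αLΔT = 25.3e-6 · 7680 · 48.1 = 9.346 mm.
The walls engage after the gap closes; constrained expansion = 9.346 − 5.3 = 4.046 mm.
The walls impose strain ε = −(4.046)/7680 = -5.2683e-04; σ = Eε = 44300 · -5.2683e-04 = -23.34 MPa.
Wall reaction R = σ·A = -23.34·1552 = -36230 N = -36.23 kN.

-36.2 kN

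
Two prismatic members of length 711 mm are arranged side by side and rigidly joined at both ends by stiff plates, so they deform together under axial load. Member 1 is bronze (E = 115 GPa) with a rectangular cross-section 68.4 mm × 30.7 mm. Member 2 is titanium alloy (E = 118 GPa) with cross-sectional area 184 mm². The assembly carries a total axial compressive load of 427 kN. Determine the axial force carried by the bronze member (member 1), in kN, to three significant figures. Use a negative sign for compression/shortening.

A_1 = 2100 mm².
Equal strain + equilibrium ⇒ each member carries load in proportion to AE: A₁E₁ = 241500000 N, A₂E₂ = 21710000 N, ΣAE = 263200000 N.
F₁ = P·A₁E₁/ΣAE = -427000·241500000/263200000 = -391800 N.

-392 kN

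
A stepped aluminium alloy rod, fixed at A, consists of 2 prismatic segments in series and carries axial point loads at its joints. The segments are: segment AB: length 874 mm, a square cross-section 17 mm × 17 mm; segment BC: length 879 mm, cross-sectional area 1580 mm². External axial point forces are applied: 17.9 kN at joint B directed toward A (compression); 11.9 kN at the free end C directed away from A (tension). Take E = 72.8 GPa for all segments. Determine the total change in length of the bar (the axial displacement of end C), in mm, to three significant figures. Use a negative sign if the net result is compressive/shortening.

Internal axial forces (sectioning from the free end, tension +): N_BC = 11.9 kN, N_AB = -6 kN.
A_AB = 289 mm².
δ_AB = -6000·874/(289·72800) = -0.2492 mm
δ_BC = 11900·879/(1580·72800) = 0.09094 mm
δ = Σδ_i = -0.1583 mm.

-0.158 mm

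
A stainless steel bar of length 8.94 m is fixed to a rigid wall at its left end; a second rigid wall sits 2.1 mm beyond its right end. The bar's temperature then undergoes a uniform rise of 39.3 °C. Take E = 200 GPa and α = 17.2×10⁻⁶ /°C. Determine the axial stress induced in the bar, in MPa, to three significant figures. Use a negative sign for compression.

Free thermal expansion αLΔT = 17.2e-6 · 8940 · 39.3 = 6.043 mm.
The walls engage after the gap closes; constrained expansion = 6.043 − 2.1 = 3.943 mm.
The walls impose strain ε = −(3.943)/8940 = -4.4106e-04; σ = Eε = 200000 · -4.4106e-04 = -88.21 MPa.

-88.2 MPa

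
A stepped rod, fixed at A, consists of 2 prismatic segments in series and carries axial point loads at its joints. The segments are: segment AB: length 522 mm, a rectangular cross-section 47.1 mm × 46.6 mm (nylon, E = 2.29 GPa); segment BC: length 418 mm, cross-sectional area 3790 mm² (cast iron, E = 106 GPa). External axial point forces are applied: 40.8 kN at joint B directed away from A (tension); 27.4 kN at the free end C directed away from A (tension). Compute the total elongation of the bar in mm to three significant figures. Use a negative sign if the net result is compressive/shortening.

Internal axial forces (sectioning from the free end, tension +): N_BC = 27.4 kN, N_AB = 68.2 kN.
A_AB = 2195 mm².
δ_AB = 68200·522/(2195·2290) = 7.083 mm
δ_BC = 27400·418/(3790·106000) = 0.02851 mm
δ = Σδ_i = 7.111 mm.

7.11 mm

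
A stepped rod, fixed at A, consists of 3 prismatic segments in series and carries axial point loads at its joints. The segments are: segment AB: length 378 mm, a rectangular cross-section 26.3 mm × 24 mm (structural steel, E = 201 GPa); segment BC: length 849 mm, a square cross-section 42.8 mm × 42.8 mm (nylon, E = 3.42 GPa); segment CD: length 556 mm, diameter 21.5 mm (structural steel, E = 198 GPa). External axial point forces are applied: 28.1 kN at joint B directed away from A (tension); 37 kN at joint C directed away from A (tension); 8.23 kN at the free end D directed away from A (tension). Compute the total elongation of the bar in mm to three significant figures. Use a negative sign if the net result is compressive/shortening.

6.41 mm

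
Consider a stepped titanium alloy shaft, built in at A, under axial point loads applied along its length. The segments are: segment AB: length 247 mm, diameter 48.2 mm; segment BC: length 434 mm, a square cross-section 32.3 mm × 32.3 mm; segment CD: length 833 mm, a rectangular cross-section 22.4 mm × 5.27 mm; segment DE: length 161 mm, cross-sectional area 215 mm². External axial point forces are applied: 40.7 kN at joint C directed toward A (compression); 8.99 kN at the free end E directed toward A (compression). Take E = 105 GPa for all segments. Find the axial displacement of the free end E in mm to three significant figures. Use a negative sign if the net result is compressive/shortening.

-0.929 mm

Internal axial forces (sectioning from the free end, tension +): N_DE = -8.99 kN, N_CD = -8.99 kN, N_BC = -49.69 kN, N_AB = -49.69 kN.
A_AB = 1825 mm².
A_BC = 1043 mm².
A_CD = 118 mm².
δ_AB = -49690·247/(1825·105000) = -0.06406 mm
δ_BC = -49690·434/(1043·105000) = -0.1969 mm
δ_CD = -8990·833/(118·105000) = -0.6042 mm
δ_DE = -8990·161/(215·105000) = -0.06411 mm
δ = Σδ_i = -0.9292 mm.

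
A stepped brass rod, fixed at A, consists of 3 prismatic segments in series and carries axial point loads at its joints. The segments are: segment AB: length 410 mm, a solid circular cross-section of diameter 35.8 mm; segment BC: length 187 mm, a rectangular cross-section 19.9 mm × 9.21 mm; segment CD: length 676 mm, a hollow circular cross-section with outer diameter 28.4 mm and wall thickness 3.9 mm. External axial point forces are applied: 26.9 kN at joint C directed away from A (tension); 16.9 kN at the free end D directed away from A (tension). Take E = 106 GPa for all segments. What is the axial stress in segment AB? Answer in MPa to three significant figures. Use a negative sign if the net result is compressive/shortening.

43.5 MPa

Internal axial forces (sectioning from the free end, tension +): N_CD = 16.9 kN, N_BC = 43.8 kN, N_AB = 43.8 kN.
A_AB = 1007 mm².
σ_AB = N_AB/A_AB = 43800/1007 = 43.51 MPa.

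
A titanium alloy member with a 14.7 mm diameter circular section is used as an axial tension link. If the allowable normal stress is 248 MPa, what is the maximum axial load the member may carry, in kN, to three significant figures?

42.1 kN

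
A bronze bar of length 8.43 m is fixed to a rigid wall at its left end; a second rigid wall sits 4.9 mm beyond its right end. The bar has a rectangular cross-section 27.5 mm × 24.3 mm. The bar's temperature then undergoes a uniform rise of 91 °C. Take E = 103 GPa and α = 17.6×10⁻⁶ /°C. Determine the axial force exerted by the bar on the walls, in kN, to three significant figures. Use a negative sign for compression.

-70.2 kN

Free thermal expansion αLΔT = 17.6e-6 · 8430 · 91 = 13.5 mm.
The walls engage after the gap closes; constrained expansion = 13.5 − 4.9 = 8.601 mm.
The walls impose strain ε = −(8.601)/8430 = -1.0203e-03; σ = Eε = 103000 · -1.0203e-03 = -105.1 MPa.
Wall reaction R = σ·A = -105.1·668.2 = -70230 N = -70.23 kN.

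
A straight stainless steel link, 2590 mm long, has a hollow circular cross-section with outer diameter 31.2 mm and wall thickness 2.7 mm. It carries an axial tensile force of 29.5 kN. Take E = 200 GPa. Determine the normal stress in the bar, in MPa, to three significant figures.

122 MPa

A = 241.7 mm².
σ = N/A = 29500/241.7 = 122 MPa.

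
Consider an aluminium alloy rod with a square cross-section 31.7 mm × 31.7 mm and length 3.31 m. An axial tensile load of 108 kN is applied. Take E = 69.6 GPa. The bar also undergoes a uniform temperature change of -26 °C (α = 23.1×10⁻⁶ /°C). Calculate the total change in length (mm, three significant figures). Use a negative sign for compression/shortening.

A = 1005 mm².
δ_mech = NL/(AE) = 108000·3310/(1005·69600) = 5.111 mm.
δ_thermal = αLΔT = 23.1e-6·3310·-26 = -1.988 mm.
δ = δ_mech + δ_thermal = 3.123 mm.

3.12 mm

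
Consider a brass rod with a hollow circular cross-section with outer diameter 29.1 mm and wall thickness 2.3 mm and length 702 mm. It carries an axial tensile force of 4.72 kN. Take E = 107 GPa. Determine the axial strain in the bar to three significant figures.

2.28e-04

A = 193.6 mm².
σ = N/A = 24.37 MPa; ε = σ/E = 24.37/107000 = 2.278e-04.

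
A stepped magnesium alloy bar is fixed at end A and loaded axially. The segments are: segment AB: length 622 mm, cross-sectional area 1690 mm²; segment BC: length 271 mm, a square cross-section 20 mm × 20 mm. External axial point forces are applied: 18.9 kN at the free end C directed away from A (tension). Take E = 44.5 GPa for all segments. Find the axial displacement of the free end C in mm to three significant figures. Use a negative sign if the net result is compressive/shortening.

0.444 mm

Internal axial forces (sectioning from the free end, tension +): N_BC = 18.9 kN, N_AB = 18.9 kN.
A_BC = 400 mm².
δ_AB = 18900·622/(1690·44500) = 0.1563 mm
δ_BC = 18900·271/(400·44500) = 0.2877 mm
δ = Σδ_i = 0.4441 mm.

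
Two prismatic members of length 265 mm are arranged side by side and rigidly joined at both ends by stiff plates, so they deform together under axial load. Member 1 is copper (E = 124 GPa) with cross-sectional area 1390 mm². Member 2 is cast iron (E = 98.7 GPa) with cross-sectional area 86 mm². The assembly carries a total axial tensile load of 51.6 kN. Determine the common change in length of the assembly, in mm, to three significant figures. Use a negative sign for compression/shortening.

0.0756 mm

Equal strain + equilibrium ⇒ each member carries load in proportion to AE: A₁E₁ = 172400000 N, A₂E₂ = 8488000 N, ΣAE = 180800000 N.
δ = PL/ΣAE = 51600·265/180800000 = 0.07561 mm.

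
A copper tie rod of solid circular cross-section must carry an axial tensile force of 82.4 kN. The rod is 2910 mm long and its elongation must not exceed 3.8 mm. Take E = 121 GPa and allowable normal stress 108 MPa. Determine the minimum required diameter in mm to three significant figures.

31.2 mm

Required area A ≥ P/σ_allow = 82400/108 = 763 mm².
For a solid circular section, d ≥ √(4A/π) = 31.17 mm.
Elongation limit: A ≥ PL/(Eδ_allow) = 82400·2910/(121000·3.8) = 521.5 mm² ⇒ d ≥ 25.77 mm.
The stress limit governs.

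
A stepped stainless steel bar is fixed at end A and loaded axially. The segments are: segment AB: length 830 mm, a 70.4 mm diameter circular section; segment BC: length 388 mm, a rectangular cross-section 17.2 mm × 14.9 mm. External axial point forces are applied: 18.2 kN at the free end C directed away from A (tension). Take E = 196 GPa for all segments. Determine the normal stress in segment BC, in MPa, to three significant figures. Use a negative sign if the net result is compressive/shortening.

71.0 MPa

Internal axial forces (sectioning from the free end, tension +): N_BC = 18.2 kN, N_AB = 18.2 kN.
A_BC = 256.3 mm².
σ_BC = N_BC/A_BC = 18200/256.3 = 71.02 MPa.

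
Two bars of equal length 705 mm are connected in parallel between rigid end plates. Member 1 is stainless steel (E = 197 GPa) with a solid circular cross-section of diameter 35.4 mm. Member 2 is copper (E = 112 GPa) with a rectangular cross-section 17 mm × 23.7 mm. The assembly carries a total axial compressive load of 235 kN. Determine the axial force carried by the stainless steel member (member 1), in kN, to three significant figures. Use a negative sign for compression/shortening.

-191 kN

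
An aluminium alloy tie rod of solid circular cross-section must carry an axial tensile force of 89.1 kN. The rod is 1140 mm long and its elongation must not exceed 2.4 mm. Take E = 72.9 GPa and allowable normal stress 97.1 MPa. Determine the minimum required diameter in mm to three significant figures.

34.2 mm

Required area A ≥ P/σ_allow = 89100/97.1 = 917.6 mm².
For a solid circular section, d ≥ √(4A/π) = 34.18 mm.
Elongation limit: A ≥ PL/(Eδ_allow) = 89100·1140/(72900·2.4) = 580.6 mm² ⇒ d ≥ 27.19 mm.
The stress limit governs.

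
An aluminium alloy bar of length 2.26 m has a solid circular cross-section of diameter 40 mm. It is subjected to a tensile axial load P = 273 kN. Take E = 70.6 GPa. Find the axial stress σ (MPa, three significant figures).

A = 1257 mm².
σ = N/A = 273000/1257 = 217.2 MPa.

217 MPa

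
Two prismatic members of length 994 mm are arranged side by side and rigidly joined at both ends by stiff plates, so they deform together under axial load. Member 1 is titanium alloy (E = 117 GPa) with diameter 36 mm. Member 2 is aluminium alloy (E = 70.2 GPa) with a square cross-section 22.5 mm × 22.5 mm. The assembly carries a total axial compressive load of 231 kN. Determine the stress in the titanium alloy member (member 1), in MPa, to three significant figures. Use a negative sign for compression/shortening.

A_1 = 1018 mm².
A_2 = 506.2 mm².
Equal strain + equilibrium ⇒ each member carries load in proportion to AE: A₁E₁ = 119100000 N, A₂E₂ = 35540000 N, ΣAE = 154600000 N.
σ₁ = P·E₁/ΣAE = -231000·117000/154600000 = -174.8 MPa.

-175 MPa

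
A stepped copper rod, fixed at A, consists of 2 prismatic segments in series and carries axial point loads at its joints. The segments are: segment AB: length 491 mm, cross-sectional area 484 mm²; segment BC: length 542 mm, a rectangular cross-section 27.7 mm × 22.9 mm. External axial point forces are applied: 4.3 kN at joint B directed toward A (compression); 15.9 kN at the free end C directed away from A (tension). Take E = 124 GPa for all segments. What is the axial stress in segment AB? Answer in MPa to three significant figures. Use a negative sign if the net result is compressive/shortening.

Internal axial forces (sectioning from the free end, tension +): N_BC = 15.9 kN, N_AB = 11.6 kN.
σ_AB = N_AB/A_AB = 11600/484 = 23.97 MPa.

24.0 MPa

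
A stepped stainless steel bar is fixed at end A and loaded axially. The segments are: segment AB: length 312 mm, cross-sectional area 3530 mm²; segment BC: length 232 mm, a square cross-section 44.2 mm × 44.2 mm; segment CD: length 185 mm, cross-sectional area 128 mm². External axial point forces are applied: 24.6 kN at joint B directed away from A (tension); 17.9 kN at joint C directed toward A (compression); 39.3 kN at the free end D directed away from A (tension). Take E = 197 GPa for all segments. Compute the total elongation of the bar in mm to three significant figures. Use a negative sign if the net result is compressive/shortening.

0.322 mm

Internal axial forces (sectioning from the free end, tension +): N_CD = 39.3 kN, N_BC = 21.4 kN, N_AB = 46 kN.
A_BC = 1954 mm².
δ_AB = 46000·312/(3530·197000) = 0.02064 mm
δ_BC = 21400·232/(1954·197000) = 0.0129 mm
δ_CD = 39300·185/(128·197000) = 0.2883 mm
δ = Σδ_i = 0.3219 mm.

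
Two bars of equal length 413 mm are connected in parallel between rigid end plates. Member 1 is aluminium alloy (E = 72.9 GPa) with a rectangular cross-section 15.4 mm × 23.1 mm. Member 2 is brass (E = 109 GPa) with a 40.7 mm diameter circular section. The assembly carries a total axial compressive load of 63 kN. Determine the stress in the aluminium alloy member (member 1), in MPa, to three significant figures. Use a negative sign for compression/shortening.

A_1 = 355.7 mm².
A_2 = 1301 mm².
Equal strain + equilibrium ⇒ each member carries load in proportion to AE: A₁E₁ = 25930000 N, A₂E₂ = 141800000 N, ΣAE = 167700000 N.
σ₁ = P·E₁/ΣAE = -63000·72900/167700000 = -27.38 MPa.

-27.4 MPa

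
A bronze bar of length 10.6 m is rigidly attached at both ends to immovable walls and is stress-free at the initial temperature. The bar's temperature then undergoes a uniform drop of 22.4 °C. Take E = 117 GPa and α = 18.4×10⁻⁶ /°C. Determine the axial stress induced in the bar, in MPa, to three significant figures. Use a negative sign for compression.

48.2 MPa

Free thermal expansion αLΔT = 18.4e-6 · 10600 · -22.4 = -4.369 mm.
The walls impose strain ε = −(-4.369)/10600 = 4.1216e-04; σ = Eε = 117000 · 4.1216e-04 = 48.22 MPa.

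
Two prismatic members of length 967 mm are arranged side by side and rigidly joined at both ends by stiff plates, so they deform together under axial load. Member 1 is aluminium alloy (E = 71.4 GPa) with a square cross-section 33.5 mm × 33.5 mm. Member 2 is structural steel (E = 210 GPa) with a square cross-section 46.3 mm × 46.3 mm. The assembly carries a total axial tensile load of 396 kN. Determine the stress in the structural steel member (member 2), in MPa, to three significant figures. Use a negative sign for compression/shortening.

157 MPa

A_1 = 1122 mm².
A_2 = 2144 mm².
Equal strain + equilibrium ⇒ each member carries load in proportion to AE: A₁E₁ = 80130000 N, A₂E₂ = 450200000 N, ΣAE = 530300000 N.
σ₂ = P·E₂/ΣAE = 396000·210000/530300000 = 156.8 MPa.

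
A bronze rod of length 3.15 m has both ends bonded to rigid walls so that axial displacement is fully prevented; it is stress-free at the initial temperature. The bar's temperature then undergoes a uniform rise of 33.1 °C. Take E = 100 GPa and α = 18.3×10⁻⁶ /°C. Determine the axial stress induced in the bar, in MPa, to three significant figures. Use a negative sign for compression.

Free thermal expansion αLΔT = 18.3e-6 · 3150 · 33.1 = 1.908 mm.
The walls impose strain ε = −(1.908)/3150 = -6.0573e-04; σ = Eε = 100000 · -6.0573e-04 = -60.57 MPa.

-60.6 MPa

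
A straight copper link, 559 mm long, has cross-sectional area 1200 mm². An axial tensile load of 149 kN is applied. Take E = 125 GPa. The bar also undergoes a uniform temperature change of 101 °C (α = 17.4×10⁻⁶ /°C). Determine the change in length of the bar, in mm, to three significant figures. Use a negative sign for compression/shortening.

δ_mech = NL/(AE) = 149000·559/(1200·125000) = 0.5553 mm.
δ_thermal = αLΔT = 17.4e-6·559·101 = 0.9824 mm.
δ = δ_mech + δ_thermal = 1.538 mm.

1.54 mm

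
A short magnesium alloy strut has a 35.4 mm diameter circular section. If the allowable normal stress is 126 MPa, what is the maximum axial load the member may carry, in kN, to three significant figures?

A = 984.2 mm².
P_max = σ_allow · A = 126 · 984.2 = 124000 N = 124 kN.

124 kN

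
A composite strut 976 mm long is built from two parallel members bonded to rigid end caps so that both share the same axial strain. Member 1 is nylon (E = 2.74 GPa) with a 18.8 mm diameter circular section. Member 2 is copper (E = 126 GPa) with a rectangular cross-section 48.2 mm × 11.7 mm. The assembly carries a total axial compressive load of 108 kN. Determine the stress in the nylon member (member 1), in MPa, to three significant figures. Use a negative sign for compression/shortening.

A_1 = 277.6 mm².
A_2 = 563.9 mm².
Equal strain + equilibrium ⇒ each member carries load in proportion to AE: A₁E₁ = 760600 N, A₂E₂ = 71060000 N, ΣAE = 71820000 N.
σ₁ = P·E₁/ΣAE = -108000·2740/71820000 = -4.12 MPa.

-4.12 MPa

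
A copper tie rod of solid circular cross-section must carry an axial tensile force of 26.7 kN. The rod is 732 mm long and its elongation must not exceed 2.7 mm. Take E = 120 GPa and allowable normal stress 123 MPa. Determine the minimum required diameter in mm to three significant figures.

Required area A ≥ P/σ_allow = 26700/123 = 217.1 mm².
For a solid circular section, d ≥ √(4A/π) = 16.62 mm.
Elongation limit: A ≥ PL/(Eδ_allow) = 26700·732/(120000·2.7) = 60.32 mm² ⇒ d ≥ 8.764 mm.
The stress limit governs.

16.6 mm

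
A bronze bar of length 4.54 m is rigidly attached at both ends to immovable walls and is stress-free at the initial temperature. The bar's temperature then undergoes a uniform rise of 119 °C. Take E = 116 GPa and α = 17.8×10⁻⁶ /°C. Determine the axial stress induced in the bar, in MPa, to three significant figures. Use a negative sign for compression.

-246 MPa

Free thermal expansion αLΔT = 17.8e-6 · 4540 · 119 = 9.617 mm.
The walls impose strain ε = −(9.617)/4540 = -2.1182e-03; σ = Eε = 116000 · -2.1182e-03 = -245.7 MPa.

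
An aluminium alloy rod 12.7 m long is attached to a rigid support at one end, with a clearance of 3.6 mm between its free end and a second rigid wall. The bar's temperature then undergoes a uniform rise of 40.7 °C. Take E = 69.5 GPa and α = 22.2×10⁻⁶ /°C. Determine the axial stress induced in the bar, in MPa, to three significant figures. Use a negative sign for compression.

Free thermal expansion αLΔT = 22.2e-6 · 12700 · 40.7 = 11.47 mm.
The walls engage after the gap closes; constrained expansion = 11.47 − 3.6 = 7.875 mm.
The walls impose strain ε = −(7.875)/12700 = -6.2008e-04; σ = Eε = 69500 · -6.2008e-04 = -43.1 MPa.

-43.1 MPa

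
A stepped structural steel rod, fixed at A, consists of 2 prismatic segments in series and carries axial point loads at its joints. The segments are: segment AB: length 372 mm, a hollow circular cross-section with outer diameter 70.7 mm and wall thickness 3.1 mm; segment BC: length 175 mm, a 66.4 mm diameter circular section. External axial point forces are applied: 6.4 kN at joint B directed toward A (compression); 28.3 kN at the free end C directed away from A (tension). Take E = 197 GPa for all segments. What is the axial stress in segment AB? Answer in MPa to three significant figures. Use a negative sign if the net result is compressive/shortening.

Internal axial forces (sectioning from the free end, tension +): N_BC = 28.3 kN, N_AB = 21.9 kN.
A_AB = 658.4 mm².
σ_AB = N_AB/A_AB = 21900/658.4 = 33.26 MPa.

33.3 MPa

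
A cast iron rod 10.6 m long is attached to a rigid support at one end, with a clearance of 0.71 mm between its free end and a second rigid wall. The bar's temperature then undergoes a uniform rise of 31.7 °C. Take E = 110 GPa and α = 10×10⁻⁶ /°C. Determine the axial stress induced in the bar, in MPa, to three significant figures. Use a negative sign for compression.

Free thermal expansion αLΔT = 10e-6 · 10600 · 31.7 = 3.36 mm.
The walls engage after the gap closes; constrained expansion = 3.36 − 0.71 = 2.65 mm.
The walls impose strain ε = −(2.65)/10600 = -2.5002e-04; σ = Eε = 110000 · -2.5002e-04 = -27.5 MPa.

-27.5 MPa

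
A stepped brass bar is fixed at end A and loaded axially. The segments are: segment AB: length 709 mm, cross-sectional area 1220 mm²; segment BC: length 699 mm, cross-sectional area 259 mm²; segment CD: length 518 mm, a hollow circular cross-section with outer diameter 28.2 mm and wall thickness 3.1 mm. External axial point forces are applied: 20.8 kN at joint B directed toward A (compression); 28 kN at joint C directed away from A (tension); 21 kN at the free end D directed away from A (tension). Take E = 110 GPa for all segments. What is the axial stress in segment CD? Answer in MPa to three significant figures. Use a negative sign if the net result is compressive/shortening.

85.9 MPa

Internal axial forces (sectioning from the free end, tension +): N_CD = 21 kN, N_BC = 49 kN, N_AB = 28.2 kN.
A_CD = 244.4 mm².
σ_CD = N_CD/A_CD = 21000/244.4 = 85.91 MPa.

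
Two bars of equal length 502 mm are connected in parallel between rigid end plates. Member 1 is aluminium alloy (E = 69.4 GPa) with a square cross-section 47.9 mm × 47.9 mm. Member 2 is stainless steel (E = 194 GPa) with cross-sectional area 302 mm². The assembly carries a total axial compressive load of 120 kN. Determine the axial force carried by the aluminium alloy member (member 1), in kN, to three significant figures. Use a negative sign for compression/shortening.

-87.7 kN

A_1 = 2294 mm².
Equal strain + equilibrium ⇒ each member carries load in proportion to AE: A₁E₁ = 159200000 N, A₂E₂ = 58590000 N, ΣAE = 217800000 N.
F₁ = P·A₁E₁/ΣAE = -120000·159200000/217800000 = -87720 N.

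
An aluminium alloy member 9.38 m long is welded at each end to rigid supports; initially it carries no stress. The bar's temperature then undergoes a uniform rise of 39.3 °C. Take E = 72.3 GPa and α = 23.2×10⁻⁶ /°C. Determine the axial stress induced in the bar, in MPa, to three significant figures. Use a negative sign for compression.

-65.9 MPa

Free thermal expansion αLΔT = 23.2e-6 · 9380 · 39.3 = 8.552 mm.
The walls impose strain ε = −(8.552)/9380 = -9.1176e-04; σ = Eε = 72300 · -9.1176e-04 = -65.92 MPa.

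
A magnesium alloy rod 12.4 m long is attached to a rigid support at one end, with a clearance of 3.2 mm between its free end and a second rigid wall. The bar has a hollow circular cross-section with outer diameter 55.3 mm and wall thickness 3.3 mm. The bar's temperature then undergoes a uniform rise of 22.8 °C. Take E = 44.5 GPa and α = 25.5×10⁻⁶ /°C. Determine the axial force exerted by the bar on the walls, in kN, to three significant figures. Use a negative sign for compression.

-7.76 kN

Free thermal expansion αLΔT = 25.5e-6 · 12400 · 22.8 = 7.209 mm.
The walls engage after the gap closes; constrained expansion = 7.209 − 3.2 = 4.009 mm.
The walls impose strain ε = −(4.009)/12400 = -3.2334e-04; σ = Eε = 44500 · -3.2334e-04 = -14.39 MPa.
Wall reaction R = σ·A = -14.39·539.1 = -7757 N = -7.757 kN.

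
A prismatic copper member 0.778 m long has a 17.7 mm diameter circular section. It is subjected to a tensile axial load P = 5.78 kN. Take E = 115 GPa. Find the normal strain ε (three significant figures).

2.04e-04

A = 246.1 mm².
σ = N/A = 23.49 MPa; ε = σ/E = 23.49/115000 = 2.043e-04.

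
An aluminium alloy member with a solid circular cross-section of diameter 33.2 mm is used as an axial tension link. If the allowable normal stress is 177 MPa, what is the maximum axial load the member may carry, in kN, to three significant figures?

153 kN

A = 865.7 mm².
P_max = σ_allow · A = 177 · 865.7 = 153200 N = 153.2 kN.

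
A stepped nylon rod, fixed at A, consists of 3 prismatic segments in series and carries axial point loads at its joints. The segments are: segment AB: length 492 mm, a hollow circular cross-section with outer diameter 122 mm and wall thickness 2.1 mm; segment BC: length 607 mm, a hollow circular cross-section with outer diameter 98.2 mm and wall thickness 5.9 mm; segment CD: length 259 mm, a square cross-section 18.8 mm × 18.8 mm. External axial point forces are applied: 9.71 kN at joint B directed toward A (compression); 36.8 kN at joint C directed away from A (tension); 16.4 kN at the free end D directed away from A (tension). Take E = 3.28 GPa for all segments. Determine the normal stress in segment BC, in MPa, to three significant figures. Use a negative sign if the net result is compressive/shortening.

31.1 MPa

Internal axial forces (sectioning from the free end, tension +): N_CD = 16.4 kN, N_BC = 53.2 kN, N_AB = 43.49 kN.
A_BC = 1711 mm².
σ_BC = N_BC/A_BC = 53200/1711 = 31.1 MPa.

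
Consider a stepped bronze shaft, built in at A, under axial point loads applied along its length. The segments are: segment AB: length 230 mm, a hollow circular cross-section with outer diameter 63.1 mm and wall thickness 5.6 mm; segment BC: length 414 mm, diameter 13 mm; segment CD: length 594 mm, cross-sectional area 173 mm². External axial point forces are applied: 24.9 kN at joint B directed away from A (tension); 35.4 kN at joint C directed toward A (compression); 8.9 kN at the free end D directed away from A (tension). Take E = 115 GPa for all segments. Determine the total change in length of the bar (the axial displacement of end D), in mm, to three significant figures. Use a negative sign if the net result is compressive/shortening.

-0.456 mm

Internal axial forces (sectioning from the free end, tension +): N_CD = 8.9 kN, N_BC = -26.5 kN, N_AB = -1.6 kN.
A_AB = 1012 mm².
A_BC = 132.7 mm².
δ_AB = -1600·230/(1012·115000) = -0.003163 mm
δ_BC = -26500·414/(132.7·115000) = -0.7187 mm
δ_CD = 8900·594/(173·115000) = 0.2657 mm
δ = Σδ_i = -0.4562 mm.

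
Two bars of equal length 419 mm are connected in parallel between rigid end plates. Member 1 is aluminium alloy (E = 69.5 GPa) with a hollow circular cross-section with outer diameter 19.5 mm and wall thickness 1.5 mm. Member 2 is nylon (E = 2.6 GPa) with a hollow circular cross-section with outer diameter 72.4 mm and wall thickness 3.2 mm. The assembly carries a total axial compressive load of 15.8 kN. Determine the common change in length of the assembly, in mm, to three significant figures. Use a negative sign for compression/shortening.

A_1 = 84.82 mm².
A_2 = 695.7 mm².
Equal strain + equilibrium ⇒ each member carries load in proportion to AE: A₁E₁ = 5895000 N, A₂E₂ = 1809000 N, ΣAE = 7704000 N.
δ = PL/ΣAE = -15800·419/7704000 = -0.8593 mm.

-0.859 mm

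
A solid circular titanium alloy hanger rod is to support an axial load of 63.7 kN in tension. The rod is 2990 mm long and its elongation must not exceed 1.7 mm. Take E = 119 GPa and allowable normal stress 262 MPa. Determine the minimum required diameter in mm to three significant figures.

34.6 mm

Required area A ≥ P/σ_allow = 63700/262 = 243.1 mm².
For a solid circular section, d ≥ √(4A/π) = 17.59 mm.
Elongation limit: A ≥ PL/(Eδ_allow) = 63700·2990/(119000·1.7) = 941.5 mm² ⇒ d ≥ 34.62 mm.
The elongation limit governs.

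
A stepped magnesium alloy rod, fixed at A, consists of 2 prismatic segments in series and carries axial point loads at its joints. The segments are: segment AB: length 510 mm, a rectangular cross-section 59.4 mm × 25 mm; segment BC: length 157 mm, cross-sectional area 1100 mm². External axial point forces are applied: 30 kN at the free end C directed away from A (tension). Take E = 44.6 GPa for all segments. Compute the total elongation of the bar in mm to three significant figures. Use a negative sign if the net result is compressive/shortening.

Internal axial forces (sectioning from the free end, tension +): N_BC = 30 kN, N_AB = 30 kN.
A_AB = 1485 mm².
δ_AB = 30000·510/(1485·44600) = 0.231 mm
δ_BC = 30000·157/(1100·44600) = 0.096 mm
δ = Σδ_i = 0.327 mm.

0.327 mm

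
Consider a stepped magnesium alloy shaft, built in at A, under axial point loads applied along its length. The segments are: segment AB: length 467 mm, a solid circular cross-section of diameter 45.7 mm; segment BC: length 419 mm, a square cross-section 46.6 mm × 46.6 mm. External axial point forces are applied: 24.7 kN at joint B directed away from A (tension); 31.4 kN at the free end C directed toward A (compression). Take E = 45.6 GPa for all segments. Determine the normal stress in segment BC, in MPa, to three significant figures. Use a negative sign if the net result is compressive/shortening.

Internal axial forces (sectioning from the free end, tension +): N_BC = -31.4 kN, N_AB = -6.7 kN.
A_BC = 2172 mm².
σ_BC = N_BC/A_BC = -31400/2172 = -14.46 MPa.

-14.5 MPa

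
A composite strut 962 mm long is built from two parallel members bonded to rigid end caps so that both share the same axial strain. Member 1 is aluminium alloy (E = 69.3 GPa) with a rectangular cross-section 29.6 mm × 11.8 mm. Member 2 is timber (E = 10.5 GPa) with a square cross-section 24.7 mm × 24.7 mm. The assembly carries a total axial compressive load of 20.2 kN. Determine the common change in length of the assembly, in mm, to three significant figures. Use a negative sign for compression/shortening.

-0.635 mm

A_1 = 349.3 mm².
A_2 = 610.1 mm².
Equal strain + equilibrium ⇒ each member carries load in proportion to AE: A₁E₁ = 24210000 N, A₂E₂ = 6406000 N, ΣAE = 30610000 N.
δ = PL/ΣAE = -20200·962/30610000 = -0.6348 mm.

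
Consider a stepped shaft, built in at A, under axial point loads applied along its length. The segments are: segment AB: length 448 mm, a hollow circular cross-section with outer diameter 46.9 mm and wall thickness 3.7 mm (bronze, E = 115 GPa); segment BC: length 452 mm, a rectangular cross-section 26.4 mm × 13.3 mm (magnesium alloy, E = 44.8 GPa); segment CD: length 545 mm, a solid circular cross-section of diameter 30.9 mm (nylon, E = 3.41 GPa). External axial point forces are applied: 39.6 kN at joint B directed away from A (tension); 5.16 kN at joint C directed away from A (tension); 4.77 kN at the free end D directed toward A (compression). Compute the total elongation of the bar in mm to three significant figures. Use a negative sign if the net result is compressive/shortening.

-0.695 mm

Internal axial forces (sectioning from the free end, tension +): N_CD = -4.77 kN, N_BC = 0.39 kN, N_AB = 39.99 kN.
A_AB = 502.2 mm².
A_BC = 351.1 mm².
A_CD = 749.9 mm².
δ_AB = 39990·448/(502.2·115000) = 0.3102 mm
δ_BC = 390·452/(351.1·44800) = 0.01121 mm
δ_CD = -4770·545/(749.9·3410) = -1.017 mm
δ = Σδ_i = -0.6952 mm.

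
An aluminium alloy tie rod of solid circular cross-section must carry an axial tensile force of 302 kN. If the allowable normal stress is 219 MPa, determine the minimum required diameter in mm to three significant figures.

41.9 mm

Required area A ≥ P/σ_allow = 302000/219 = 1379 mm².
For a solid circular section, d ≥ √(4A/π) = 41.9 mm.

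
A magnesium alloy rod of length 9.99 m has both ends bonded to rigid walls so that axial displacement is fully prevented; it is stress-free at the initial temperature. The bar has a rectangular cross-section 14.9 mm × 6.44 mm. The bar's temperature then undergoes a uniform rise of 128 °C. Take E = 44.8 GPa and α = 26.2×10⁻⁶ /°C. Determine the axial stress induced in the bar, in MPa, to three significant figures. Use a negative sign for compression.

Free thermal expansion αLΔT = 26.2e-6 · 9990 · 128 = 33.5 mm.
The walls impose strain ε = −(33.5)/9990 = -3.3536e-03; σ = Eε = 44800 · -3.3536e-03 = -150.2 MPa.

-150 MPa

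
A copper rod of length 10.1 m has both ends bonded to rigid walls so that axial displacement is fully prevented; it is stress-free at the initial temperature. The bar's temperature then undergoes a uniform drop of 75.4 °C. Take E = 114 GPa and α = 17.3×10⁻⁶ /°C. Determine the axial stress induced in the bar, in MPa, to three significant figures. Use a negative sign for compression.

Free thermal expansion αLΔT = 17.3e-6 · 10100 · -75.4 = -13.17 mm.
The walls impose strain ε = −(-13.17)/10100 = 1.3044e-03; σ = Eε = 114000 · 1.3044e-03 = 148.7 MPa.

149 MPa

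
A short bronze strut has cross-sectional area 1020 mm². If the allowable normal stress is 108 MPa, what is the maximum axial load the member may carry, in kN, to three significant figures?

110 kN

P_max = σ_allow · A = 108 · 1020 = 110200 N = 110.2 kN.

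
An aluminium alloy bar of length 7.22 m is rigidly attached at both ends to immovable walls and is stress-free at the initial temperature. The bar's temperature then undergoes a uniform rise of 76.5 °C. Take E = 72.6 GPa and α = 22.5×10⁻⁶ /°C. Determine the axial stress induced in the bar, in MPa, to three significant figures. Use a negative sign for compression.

-125 MPa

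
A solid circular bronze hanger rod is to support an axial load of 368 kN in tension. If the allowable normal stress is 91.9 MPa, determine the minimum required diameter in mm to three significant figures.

Required area A ≥ P/σ_allow = 368000/91.9 = 4004 mm².
For a solid circular section, d ≥ √(4A/π) = 71.4 mm.

71.4 mm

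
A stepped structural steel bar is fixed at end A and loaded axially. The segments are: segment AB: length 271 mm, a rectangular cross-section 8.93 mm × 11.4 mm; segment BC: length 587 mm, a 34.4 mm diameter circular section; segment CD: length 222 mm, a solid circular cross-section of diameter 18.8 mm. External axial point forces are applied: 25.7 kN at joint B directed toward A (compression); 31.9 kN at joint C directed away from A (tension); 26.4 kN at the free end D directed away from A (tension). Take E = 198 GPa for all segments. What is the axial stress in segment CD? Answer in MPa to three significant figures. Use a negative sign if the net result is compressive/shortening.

Internal axial forces (sectioning from the free end, tension +): N_CD = 26.4 kN, N_BC = 58.3 kN, N_AB = 32.6 kN.
A_CD = 277.6 mm².
σ_CD = N_CD/A_CD = 26400/277.6 = 95.1 MPa.

95.1 MPa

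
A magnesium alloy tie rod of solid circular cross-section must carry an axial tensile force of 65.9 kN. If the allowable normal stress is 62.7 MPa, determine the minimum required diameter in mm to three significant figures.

36.6 mm

Required area A ≥ P/σ_allow = 65900/62.7 = 1051 mm².
For a solid circular section, d ≥ √(4A/π) = 36.58 mm.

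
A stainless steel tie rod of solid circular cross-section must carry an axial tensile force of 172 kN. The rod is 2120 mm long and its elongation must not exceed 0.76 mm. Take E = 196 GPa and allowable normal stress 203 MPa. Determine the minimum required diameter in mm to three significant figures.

55.8 mm

Required area A ≥ P/σ_allow = 172000/203 = 847.3 mm².
For a solid circular section, d ≥ √(4A/π) = 32.85 mm.
Elongation limit: A ≥ PL/(Eδ_allow) = 172000·2120/(196000·0.76) = 2448 mm² ⇒ d ≥ 55.83 mm.
The elongation limit governs.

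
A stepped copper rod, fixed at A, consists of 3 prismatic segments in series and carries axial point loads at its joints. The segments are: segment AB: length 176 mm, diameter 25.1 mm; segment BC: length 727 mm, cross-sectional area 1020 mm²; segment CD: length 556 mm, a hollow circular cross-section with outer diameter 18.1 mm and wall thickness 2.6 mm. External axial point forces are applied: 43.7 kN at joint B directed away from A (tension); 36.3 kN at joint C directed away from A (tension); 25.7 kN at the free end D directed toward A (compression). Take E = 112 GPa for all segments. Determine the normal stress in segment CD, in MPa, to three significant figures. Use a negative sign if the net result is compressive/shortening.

Internal axial forces (sectioning from the free end, tension +): N_CD = -25.7 kN, N_BC = 10.6 kN, N_AB = 54.3 kN.
A_CD = 126.6 mm².
σ_CD = N_CD/A_CD = -25700/126.6 = -203 MPa.

-203 MPa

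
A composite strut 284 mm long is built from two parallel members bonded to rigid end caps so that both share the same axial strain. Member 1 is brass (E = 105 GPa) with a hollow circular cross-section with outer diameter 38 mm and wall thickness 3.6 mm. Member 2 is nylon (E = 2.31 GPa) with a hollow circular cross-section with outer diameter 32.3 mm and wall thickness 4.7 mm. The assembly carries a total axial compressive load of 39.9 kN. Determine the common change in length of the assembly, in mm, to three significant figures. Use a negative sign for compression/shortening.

-0.271 mm

A_1 = 389.1 mm².
A_2 = 407.5 mm².
Equal strain + equilibrium ⇒ each member carries load in proportion to AE: A₁E₁ = 40850000 N, A₂E₂ = 941400 N, ΣAE = 41790000 N.
δ = PL/ΣAE = -39900·284/41790000 = -0.2711 mm.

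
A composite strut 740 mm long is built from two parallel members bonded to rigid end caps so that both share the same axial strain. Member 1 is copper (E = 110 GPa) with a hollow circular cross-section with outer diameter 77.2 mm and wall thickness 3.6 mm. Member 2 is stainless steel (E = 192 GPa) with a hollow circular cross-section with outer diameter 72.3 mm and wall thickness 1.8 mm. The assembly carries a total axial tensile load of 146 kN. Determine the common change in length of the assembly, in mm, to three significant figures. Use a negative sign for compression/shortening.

0.643 mm

A_1 = 832.4 mm².
A_2 = 398.7 mm².
Equal strain + equilibrium ⇒ each member carries load in proportion to AE: A₁E₁ = 91560000 N, A₂E₂ = 76540000 N, ΣAE = 168100000 N.
δ = PL/ΣAE = 146000·740/168100000 = 0.6427 mm.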